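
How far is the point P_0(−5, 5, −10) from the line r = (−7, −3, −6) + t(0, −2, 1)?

Direction vector d = (0, −2, 1).
AP = (2, 8, −4); AP·d = -20, |AP|² = 84, |d|² = 5.
distance² = |AP|² − (AP·d)²/|d|² = 84 − 400/5 = 4, so the distance is 2.

2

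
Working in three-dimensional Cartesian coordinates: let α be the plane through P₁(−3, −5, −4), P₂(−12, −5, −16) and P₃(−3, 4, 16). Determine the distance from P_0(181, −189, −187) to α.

7

P₁P₂ = (−9, 0, −12) and P₁P₃ = (0, 9, 20), so a normal is n = P₁P₂ × P₁P₃ = (108, 180, −81).
Then n·(181, −189, −187) − (−900) = 1575.
|n| = √(11664 + 32400 + 6561) = 225, so the distance is |1575|/225 = 7.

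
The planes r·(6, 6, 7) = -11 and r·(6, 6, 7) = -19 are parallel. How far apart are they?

With common normal n = (6, 6, 7) (|n| = 11), the distance is |(-11) − (-19)|/|n| = 8/11.

8/11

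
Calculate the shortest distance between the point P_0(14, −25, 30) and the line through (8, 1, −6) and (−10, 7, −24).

A direction vector is d = (−18, 6, −18).
AP = (6, −26, 36); AP·d = -912, |AP|² = 2008, |d|² = 684.
distance² = |AP|² − (AP·d)²/|d|² = 2008 − 831744/684 = 792, so the distance is 6√22.

6√22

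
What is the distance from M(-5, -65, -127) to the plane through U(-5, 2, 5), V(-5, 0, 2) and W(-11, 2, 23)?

9

UV = (0, -2, -3) and UW = (-6, 0, 18), so a normal is n = UV × UW = (-36, 18, -12).
d = |(-36)·(-5) + 18·(-65) + (-12)·(-127) − 156| / √(1296 + 324 + 144) = |378| / 42 = 9.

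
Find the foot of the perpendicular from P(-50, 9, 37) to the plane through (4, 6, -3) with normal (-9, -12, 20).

(-32, 33, -3)

The perpendicular from P has direction n = (-9, -12, 20): r = (-50, 9, 37) + t(-9, -12, 20).
Substitute into the plane: n·(P + tn) = -168 gives 1082 + 625t = -168, so t = -2.
Foot = (-50, 9, 37) + (-2)·(-9, -12, 20) = (-32, 33, -3).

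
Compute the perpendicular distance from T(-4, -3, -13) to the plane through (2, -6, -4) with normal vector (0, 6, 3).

3√5/5

The plane has equation n·(r − (2, -6, -4)) = 0, i.e. n·r = -48.
Then n·(-4, -3, -13) - (-48) = -9.
|n| = √(0 + 36 + 9) = 3√5, so the distance is |-9|/(3√5) = 3/√5.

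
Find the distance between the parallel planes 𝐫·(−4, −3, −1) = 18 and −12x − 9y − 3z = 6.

8√26/13

Divide the second equation by 3 to match normals: −4x − 3y − z = 2.
With common normal n = (−4, −3, −1) (|n| = √26), the distance is |18 − 2|/|n| = 16/√26 = 8√26/13.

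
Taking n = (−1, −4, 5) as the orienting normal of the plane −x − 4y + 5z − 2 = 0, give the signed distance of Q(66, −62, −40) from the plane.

-20/√42

n·Q − 2 = -20.
|n| = √42, so the signed distance is -20/√42.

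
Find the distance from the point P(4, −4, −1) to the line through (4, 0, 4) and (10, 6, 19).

A direction vector is d = (6, 6, 15).
AP = (0, −4, −5); AP·d = -99, |AP|² = 41, |d|² = 297.
distance² = |AP|² − (AP·d)²/|d|² = 41 − 9801/297 = 8, so the distance is 2√2.

2√2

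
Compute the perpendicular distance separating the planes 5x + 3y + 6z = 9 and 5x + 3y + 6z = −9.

18/√70

With common normal n = (5, 3, 6) (|n| = √70), the distance is |9 − (-9)|/|n| = 18/√70 = 9√70/35.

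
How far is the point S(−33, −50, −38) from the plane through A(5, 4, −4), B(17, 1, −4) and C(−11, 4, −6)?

AB = (12, −3, 0) and AC = (−16, 0, −2), so a normal is n = AB × AC = (6, 24, −48).
d = |6·(-33) + 24·(-50) + (-48)·(-38) − 318| / √(36 + 576 + 2304) = |108| / 54 = 2.

2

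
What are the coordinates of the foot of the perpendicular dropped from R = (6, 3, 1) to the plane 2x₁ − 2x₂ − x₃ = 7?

The perpendicular from R has direction n = (2, −2, −1): r = (6, 3, 1) + t(2, −2, −1).
Substitute into the plane: n·(R + tn) = 7 gives 5 + 9t = 7, so t = 2/9.
Foot = (6, 3, 1) + (2/9)·(2, −2, −1) = (58/9, 23/9, 7/9).

(58/9, 23/9, 7/9)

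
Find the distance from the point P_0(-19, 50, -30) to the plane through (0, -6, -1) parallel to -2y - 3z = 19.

25√13/13

Parallel planes share the normal n = (0, -2, -3); since (0, -6, -1) lies on the plane, its equation is -2y - 3z = 15.
Then n·(-19, 50, -30) - 15 = -25.
|n| = √(0 + 4 + 9) = √13, so the distance is |-25|/√13 = 25/√13.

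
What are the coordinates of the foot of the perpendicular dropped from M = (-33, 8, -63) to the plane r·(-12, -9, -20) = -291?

The perpendicular from M has direction n = (-12, -9, -20): r = (-33, 8, -63) + t(-12, -9, -20).
Substitute into the plane: n·(M + tn) = -291 gives 1584 + 625t = -291, so t = -3.
Foot = (-33, 8, -63) + (-3)·(-12, -9, -20) = (3, 35, -3).

(3, 35, -3)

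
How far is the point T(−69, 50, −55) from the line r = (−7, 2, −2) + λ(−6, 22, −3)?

2√1049

Direction vector d = (−6, 22, −3).
AP = (−62, 48, −53), and AP × d = (1022, 132, −1076).
|AP × d|² = 2219684 and |d|² = 529, so the distance is √(2219684/529) = √4196 = 2√1049.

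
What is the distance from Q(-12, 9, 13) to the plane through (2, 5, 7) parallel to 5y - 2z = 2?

Parallel planes share the normal n = (0, 5, -2); since (2, 5, 7) lies on the plane, its equation is 5y - 2z = 11.
n = (0, 5, -2); n·P − 11 = 8; |n| = √29; distance = 8/√29.

8/√29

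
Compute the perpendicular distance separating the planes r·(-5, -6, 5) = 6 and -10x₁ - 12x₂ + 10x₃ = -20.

16/√86

Divide the second equation by 2 to match normals: -5x₁ - 6x₂ + 5x₃ = -10.
With common normal n = (-5, -6, 5) (|n| = √86), the distance is |6 − (-10)|/|n| = 16/√86 = 8√86/43.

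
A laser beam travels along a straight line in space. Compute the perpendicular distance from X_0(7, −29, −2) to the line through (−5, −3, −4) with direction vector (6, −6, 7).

2√85

Direction vector d = (6, −6, 7).
AP = (12, −26, 2), and AP × d = (−170, −72, 84).
|AP × d|² = 41140 and |d|² = 121, so the distance is √(41140/121) = √340 = 2√85.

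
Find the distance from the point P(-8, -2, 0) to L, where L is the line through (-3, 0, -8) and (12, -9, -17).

5√2

A direction vector is d = (15, -9, -9).
AP = (-5, -2, 8), and AP × d = (90, 75, 75).
|AP × d|² = 19350 and |d|² = 387, so the distance is √(19350/387) = √50 = 5√2.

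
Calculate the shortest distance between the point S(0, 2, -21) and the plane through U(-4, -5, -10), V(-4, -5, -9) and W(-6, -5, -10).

7

UV = (0, 0, 1) and UW = (-2, 0, 0), so a normal is n = UV × UW = (0, -2, 0).
d = |(-2)·2 − 10| / √(0 + 4 + 0) = |-14| / 2 = 7.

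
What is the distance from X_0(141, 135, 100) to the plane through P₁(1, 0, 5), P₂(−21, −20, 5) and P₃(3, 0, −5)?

7

P₁P₂ = (−22, −20, 0) and P₁P₃ = (2, 0, −10), so a normal is n = P₁P₂ × P₁P₃ = (200, −220, 40).
n = (200, −220, 40); n·P − 400 = 2100; |n| = 300; distance = 2100/300 = 7.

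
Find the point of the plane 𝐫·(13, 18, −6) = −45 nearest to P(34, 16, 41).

(21, -2, 47)

The perpendicular from P has direction n = (13, 18, −6): r = (34, 16, 41) + λ(13, 18, −6).
Substitute into the plane: n·(P + λn) = -45 gives 484 + 529λ = -45, so λ = -1.
Foot = (34, 16, 41) + (-1)·(13, 18, −6) = (21, −2, 47).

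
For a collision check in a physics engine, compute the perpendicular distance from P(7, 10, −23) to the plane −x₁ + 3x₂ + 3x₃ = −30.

16/√19

d = |(-1)·7 + 3·10 + 3·(-23) − (-30)| / √(1 + 9 + 9) = |-16| / √19 = 16/√19.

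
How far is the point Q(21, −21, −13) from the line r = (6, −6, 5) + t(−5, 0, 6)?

Direction vector d = (−5, 0, 6).
AP = (15, −15, −18); AP·d = -183, |AP|² = 774, |d|² = 61.
distance² = |AP|² − (AP·d)²/|d|² = 774 − 33489/61 = 225, so the distance is 15.

15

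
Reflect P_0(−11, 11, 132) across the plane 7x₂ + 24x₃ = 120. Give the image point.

(-11, -59, -108)

n = (0, 7, 24), |n|² = 625, n·P_0 − 120 = 3125, so t = 3125/625 = 5.
Foot F = P_0 − 5·n = (−11, −24, 12); the reflection is 2F − P_0 = (−11, −59, −108).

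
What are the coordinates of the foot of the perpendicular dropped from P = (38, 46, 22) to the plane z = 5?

(38, 46, 5)

The perpendicular from P has direction n = (0, 0, 1): r = (38, 46, 22) + μ(0, 0, 1).
Substitute into the plane: n·(P + μn) = 5 gives 22 + 1μ = 5, so μ = -17.
Foot = (38, 46, 22) + (-17)·(0, 0, 1) = (38, 46, 5).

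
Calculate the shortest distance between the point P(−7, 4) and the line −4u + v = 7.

25/√17

d = |(-4)·(-7) + 1·4 − 7| / √(16 + 1) = |25|/√17 = 25√17/17.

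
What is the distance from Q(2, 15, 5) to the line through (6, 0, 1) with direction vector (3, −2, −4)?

Direction vector d = (3, −2, −4).
AP = (−4, 15, 4), and AP × d = (−52, −4, −37).
|AP × d|² = 4089 and |d|² = 29, so the distance is √(4089/29) = √141.

√141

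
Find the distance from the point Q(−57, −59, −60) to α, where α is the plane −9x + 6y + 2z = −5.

4

d = |(-9)·(-57) + 6·(-59) + 2·(-60) − (-5)| / √(81 + 36 + 4) = |44| / 11 = 4.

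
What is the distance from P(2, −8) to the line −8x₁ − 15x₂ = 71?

The normal to the line is n = (−8, −15) with |n| = 17.
|n·P − 71| = |104 − 71| = 33, so the distance is 33/17.

33/17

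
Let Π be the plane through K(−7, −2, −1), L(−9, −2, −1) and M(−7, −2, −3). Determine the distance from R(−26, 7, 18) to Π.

KL = (−2, 0, 0) and KM = (0, 0, −2), so a normal is n = KL × KM = (0, −4, 0).
Then n·(−26, 7, 18) − 8 = −36.
|n| = √(0 + 16 + 0) = 4, so the distance is |-36|/4 = 9.

9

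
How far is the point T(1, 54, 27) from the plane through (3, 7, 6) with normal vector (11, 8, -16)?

6/7

The plane has equation n·(r − (3, 7, 6)) = 0, i.e. n·r = -7.
d = |11·1 + 8·54 + (-16)·27 − (-7)| / √(121 + 64 + 256) = |18| / 21 = 6/7.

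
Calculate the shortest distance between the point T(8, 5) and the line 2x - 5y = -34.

25/√29

d = |2·8 + (-5)·5 − (-34)| / √(4 + 25) = |25|/√29 = 25/√29.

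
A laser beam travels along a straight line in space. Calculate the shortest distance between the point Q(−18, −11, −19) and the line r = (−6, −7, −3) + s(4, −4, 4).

Direction vector d = (4, −4, 4).
AP = (−12, −4, −16); AP·d = -96, |AP|² = 416, |d|² = 48.
distance² = |AP|² − (AP·d)²/|d|² = 416 − 9216/48 = 224, so the distance is 4√14.

4√14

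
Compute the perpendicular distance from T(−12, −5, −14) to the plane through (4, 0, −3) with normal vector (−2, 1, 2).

The plane has equation n·(r − (4, 0, −3)) = 0, i.e. n·r = -14.
n = (−2, 1, 2); n·P − (-14) = 5; |n| = 3; distance = 5/3.

5/3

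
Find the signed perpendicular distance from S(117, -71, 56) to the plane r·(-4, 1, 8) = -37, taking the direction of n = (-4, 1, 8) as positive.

-6

n·S − (-37) = -54.
|n| = 9, so the signed distance is -54/9 = -6.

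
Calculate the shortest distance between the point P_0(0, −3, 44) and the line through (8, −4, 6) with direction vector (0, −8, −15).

Direction vector d = (0, −8, −15).
AP = (−8, 1, 38), and AP × d = (289, −120, 64).
|AP × d|² = 102017 and |d|² = 289, so the distance is √(102017/289) = √353.

√353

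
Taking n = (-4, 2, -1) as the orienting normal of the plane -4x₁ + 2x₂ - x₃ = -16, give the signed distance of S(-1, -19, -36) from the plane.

n·S − (-16) = 18.
|n| = √21, so the signed distance is 18/√21.

18/√21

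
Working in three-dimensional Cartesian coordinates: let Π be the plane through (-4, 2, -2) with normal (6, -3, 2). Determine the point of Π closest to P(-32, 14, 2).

n = (6, -3, 2), |n|² = 49, and n·P − (-34) = -196.
t = -196/49 = -4, so the foot is P − t·n = (-32, 14, 2) − (-4)·(6, -3, 2) = (-8, 2, 10).

(-8, 2, 10)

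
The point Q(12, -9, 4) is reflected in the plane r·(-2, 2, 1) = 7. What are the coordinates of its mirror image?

(-8, 11, 14)

n = (-2, 2, 1), |n|² = 9, n·Q − 7 = -45, so t = -45/9 = -5.
Foot F = Q − (-5)·n = (2, 1, 9); the reflection is 2F − Q = (-8, 11, 14).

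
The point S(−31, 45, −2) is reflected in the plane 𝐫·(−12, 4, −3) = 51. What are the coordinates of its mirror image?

n = (−12, 4, −3), |n|² = 169, n·S − 51 = 507, so t = 507/169 = 3.
Foot F = S − 3·n = (5, 33, 7); the reflection is 2F − S = (41, 21, 16).

(41, 21, 16)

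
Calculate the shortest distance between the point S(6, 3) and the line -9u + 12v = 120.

The normal to the line is n = (-9, 12) with |n| = 15.
|n·S − 120| = |-18 − 120| = 138, so the distance is 138/15 = 46/5.

46/5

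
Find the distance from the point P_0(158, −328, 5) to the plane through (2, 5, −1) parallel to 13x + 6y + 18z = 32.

6

Parallel planes share the normal n = (13, 6, 18); since (2, 5, −1) lies on the plane, its equation is 13x + 6y + 18z = 38.
n = (13, 6, 18); n·P − 38 = 138; |n| = 23; distance = 138/23 = 6.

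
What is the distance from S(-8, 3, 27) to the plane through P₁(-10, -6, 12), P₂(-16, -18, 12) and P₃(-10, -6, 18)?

P₁P₂ = (-6, -12, 0) and P₁P₃ = (0, 0, 6), so a normal is n = P₁P₂ × P₁P₃ = (-72, 36, 0).
n = (-72, 36, 0); n·P − 504 = 180; |n| = 36√5; distance = 180/(36√5) = √5.

√5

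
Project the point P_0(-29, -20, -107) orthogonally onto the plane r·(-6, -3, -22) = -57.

(1, -5, 3)

n = (-6, -3, -22), |n|² = 529, and n·P_0 − (-57) = 2645.
t = 2645/529 = 5, so the foot is P_0 − t·n = (-29, -20, -107) − 5·(-6, -3, -22) = (1, -5, 3).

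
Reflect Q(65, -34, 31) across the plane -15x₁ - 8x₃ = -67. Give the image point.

(-55, -34, -33)

With n = (-15, 0, -8), the signed offset is (n·Q − (-67))/|n|² = -1156/289 = -4.
Q' = Q − 2t·n = (65, -34, 31) − (-8)·(-15, 0, -8) = (-55, -34, -33).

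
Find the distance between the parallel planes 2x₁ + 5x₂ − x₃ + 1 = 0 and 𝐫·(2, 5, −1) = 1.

√30/15

With common normal n = (2, 5, −1) (|n| = √30), the distance is |(-1) − 1|/|n| = 2/√30.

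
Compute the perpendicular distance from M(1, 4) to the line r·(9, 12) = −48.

The normal to the line is n = (9, 12) with |n| = 15.
|n·M − (-48)| = |57 − (-48)| = 105, so the distance is 105/15 = 7.

7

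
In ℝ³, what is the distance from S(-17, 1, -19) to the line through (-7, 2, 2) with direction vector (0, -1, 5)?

Direction vector d = (0, -1, 5).
AP = (-10, -1, -21), and AP × d = (-26, 50, 10).
|AP × d|² = 3276 and |d|² = 26, so the distance is √(3276/26) = √126 = 3√14.

3√14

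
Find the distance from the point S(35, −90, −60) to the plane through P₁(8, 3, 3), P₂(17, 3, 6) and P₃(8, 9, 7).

15√14/7

P₁P₂ = (9, 0, 3) and P₁P₃ = (0, 6, 4), so a normal is n = P₁P₂ × P₁P₃ = (−18, −36, 54).
d = |(-18)·35 + (-36)·(-90) + 54·(-60) − (-90)| / √(324 + 1296 + 2916) = |-540| / (18√14) = 30/√14.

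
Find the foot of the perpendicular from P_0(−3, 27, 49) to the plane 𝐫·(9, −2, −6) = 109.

(33, 19, 25)

The perpendicular from P_0 has direction n = (9, −2, −6): r = (−3, 27, 49) + t(9, −2, −6).
Substitute into the plane: n·(P_0 + tn) = 109 gives -375 + 121t = 109, so t = 4.
Foot = (−3, 27, 49) + 4·(9, −2, −6) = (33, 19, 25).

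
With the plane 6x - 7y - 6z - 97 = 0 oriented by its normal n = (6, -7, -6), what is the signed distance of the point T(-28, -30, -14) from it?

n·T − 97 = 29.
|n| = 11, so the signed distance is 29/11.

29/11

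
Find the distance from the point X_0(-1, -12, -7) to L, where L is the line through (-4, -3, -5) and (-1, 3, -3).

A direction vector is d = (3, 6, 2).
AP = (3, -9, -2); AP·d = -49, |AP|² = 94, |d|² = 49.
distance² = |AP|² − (AP·d)²/|d|² = 94 − 2401/49 = 45, so the distance is 3√5.

3√5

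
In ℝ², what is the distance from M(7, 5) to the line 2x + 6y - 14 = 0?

d = |2·7 + 6·5 − 14| / √(4 + 36) = |30|/(2√10) = 3√10/2.

15/√10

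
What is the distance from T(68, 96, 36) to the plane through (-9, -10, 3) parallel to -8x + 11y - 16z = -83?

22/21

Parallel planes share the normal n = (-8, 11, -16); since (-9, -10, 3) lies on the plane, its equation is -8x + 11y - 16z = -86.
n = (-8, 11, -16); n·P − (-86) = 22; |n| = 21; distance = 22/21.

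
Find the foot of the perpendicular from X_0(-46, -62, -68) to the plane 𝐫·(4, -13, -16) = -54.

The perpendicular from X_0 has direction n = (4, -13, -16): r = (-46, -62, -68) + μ(4, -13, -16).
Substitute into the plane: n·(X_0 + μn) = -54 gives 1710 + 441μ = -54, so μ = -4.
Foot = (-46, -62, -68) + (-4)·(4, -13, -16) = (-62, -10, -4).

(-62, -10, -4)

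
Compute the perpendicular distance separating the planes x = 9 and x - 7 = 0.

Both planes have normal n = (1, 0, 0), |n| = 1. Any point on the first plane is at distance |7 − 9|/|n| = 2/1 = 2 from the second.

2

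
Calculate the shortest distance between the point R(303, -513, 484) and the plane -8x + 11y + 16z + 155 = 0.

Normal vector n = (-8, 11, 16), and n·(303, -513, 484) - (-155) = -168.
|n| = √(64 + 121 + 256) = 21, so the distance is |-168|/21 = 8.

8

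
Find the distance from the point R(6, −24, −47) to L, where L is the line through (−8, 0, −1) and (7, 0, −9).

2√433

A direction vector is d = (15, 0, −8).
AP = (14, −24, −46); AP·d = 578, |AP|² = 2888, |d|² = 289.
distance² = |AP|² − (AP·d)²/|d|² = 2888 − 334084/289 = 1732, so the distance is 2√433.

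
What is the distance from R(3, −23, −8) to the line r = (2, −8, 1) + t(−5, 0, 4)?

√266

Direction vector d = (−5, 0, 4).
AP = (1, −15, −9), and AP × d = (−60, 41, −75).
|AP × d|² = 10906 and |d|² = 41, so the distance is √(10906/41) = √266.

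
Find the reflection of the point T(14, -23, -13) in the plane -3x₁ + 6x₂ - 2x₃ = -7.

(-4, 13, -25)

With n = (-3, 6, -2), the signed offset is (n·T − (-7))/|n|² = -147/49 = -3.
T' = T − 2t·n = (14, -23, -13) − (-6)·(-3, 6, -2) = (-4, 13, -25).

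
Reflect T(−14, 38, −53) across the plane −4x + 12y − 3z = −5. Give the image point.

n = (−4, 12, −3), |n|² = 169, n·T − (-5) = 676, so t = 676/169 = 4.
Foot F = T − 4·n = (2, −10, −41); the reflection is 2F − T = (18, −58, −29).

(18, -58, -29)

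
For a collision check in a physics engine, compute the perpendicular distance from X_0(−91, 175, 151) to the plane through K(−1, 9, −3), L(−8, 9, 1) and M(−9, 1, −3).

KL = (−7, 0, 4) and KM = (−8, −8, 0), so a normal is n = KL × KM = (32, −32, 56).
n = (32, −32, 56); n·P − (-488) = 432; |n| = 72; distance = 432/72 = 6.

6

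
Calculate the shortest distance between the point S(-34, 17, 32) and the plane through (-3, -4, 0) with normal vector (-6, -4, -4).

The plane has equation n·(r − (-3, -4, 0)) = 0, i.e. n·r = 34.
d = |(-6)·(-34) + (-4)·17 + (-4)·32 − 34| / √(36 + 16 + 16) = |-26| / (2√17) = 13/√17.

13√17/17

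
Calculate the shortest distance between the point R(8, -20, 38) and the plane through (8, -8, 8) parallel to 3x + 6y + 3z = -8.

√6

Parallel planes share the normal n = (3, 6, 3); since (8, -8, 8) lies on the plane, its equation is 3x + 6y + 3z = 0.
d = |3·8 + 6·(-20) + 3·38 − 0| / √(9 + 36 + 9) = |18| / (3√6) = √6.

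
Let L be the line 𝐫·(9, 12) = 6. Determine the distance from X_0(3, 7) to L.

d = |9·3 + 12·7 − 6| / √(81 + 144) = |105|/15 = 7.

7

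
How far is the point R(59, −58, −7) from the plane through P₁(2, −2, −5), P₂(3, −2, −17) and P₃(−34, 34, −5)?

10/17

P₁P₂ = (1, 0, −12) and P₁P₃ = (−36, 36, 0), so a normal is n = P₁P₂ × P₁P₃ = (432, 432, 36).
Then n·(59, −58, −7) − (−180) = 360.
|n| = √(186624 + 186624 + 1296) = 612, so the distance is |360|/612 = 10/17.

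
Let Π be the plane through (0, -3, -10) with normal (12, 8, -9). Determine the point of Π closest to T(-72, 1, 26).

(-24, 33, -10)

The perpendicular from T has direction n = (12, 8, -9): r = (-72, 1, 26) + λ(12, 8, -9).
Substitute into the plane: n·(T + λn) = 66 gives -1090 + 289λ = 66, so λ = 4.
Foot = (-72, 1, 26) + 4·(12, 8, -9) = (-24, 33, -10).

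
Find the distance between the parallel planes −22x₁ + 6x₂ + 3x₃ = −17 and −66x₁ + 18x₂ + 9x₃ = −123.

24/23

Divide the second equation by 3 to match normals: −22x₁ + 6x₂ + 3x₃ = -41.
Both planes have normal n = (−22, 6, 3), |n| = 23. Any point on the first plane is at distance |(-41) − (-17)|/|n| = 24/23 from the second.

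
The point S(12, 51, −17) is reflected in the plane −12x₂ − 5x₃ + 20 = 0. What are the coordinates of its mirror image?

(12, -21, -47)

With n = (0, −12, −5), the signed offset is (n·S − (-20))/|n|² = -507/169 = -3.
S' = S − 2t·n = (12, 51, −17) − (-6)·(0, −12, −5) = (12, −21, −47).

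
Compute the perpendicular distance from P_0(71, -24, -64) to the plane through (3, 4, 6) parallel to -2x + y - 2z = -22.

Parallel planes share the normal n = (-2, 1, -2); since (3, 4, 6) lies on the plane, its equation is -2x + y - 2z = -14.
n = (-2, 1, -2); n·P − (-14) = -24; |n| = 3; distance = 24/3 = 8.

8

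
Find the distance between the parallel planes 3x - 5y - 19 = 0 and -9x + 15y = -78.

Divide the second equation by -3 to match normals: 3x - 5y = 26.
Both planes have normal n = (3, -5, 0), |n| = √34. Any point on the first plane is at distance |26 − 19|/|n| = 7/√34 = 7√34/34 from the second.

7√34/34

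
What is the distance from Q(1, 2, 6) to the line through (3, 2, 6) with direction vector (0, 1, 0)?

2

Direction vector d = (0, 1, 0).
AP = (−2, 0, 0); AP·d = 0, |AP|² = 4, |d|² = 1.
distance² = |AP|² − (AP·d)²/|d|² = 4 − 0/1 = 4, so the distance is 2.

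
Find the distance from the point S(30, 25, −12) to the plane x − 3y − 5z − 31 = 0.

Normal vector n = (1, −3, −5), and n·(30, 25, −12) − 31 = −16.
|n| = √(1 + 9 + 25) = √35, so the distance is |-16|/√35 = 16√35/35.

16√35/35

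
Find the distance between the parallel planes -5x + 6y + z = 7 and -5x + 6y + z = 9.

Both planes have normal n = (-5, 6, 1), |n| = √62. Any point on the first plane is at distance |9 − 7|/|n| = 2/√62 from the second.

2/√62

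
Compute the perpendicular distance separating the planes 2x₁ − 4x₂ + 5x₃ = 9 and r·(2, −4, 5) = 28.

19/(3√5)

Both planes have normal n = (2, −4, 5), |n| = 3√5. Any point on the first plane is at distance |28 − 9|/|n| = 19/(3√5) = 19√5/15 from the second.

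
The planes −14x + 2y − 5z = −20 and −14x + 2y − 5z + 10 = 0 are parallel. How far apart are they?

2/3

With common normal n = (−14, 2, −5) (|n| = 15), the distance is |(-20) − (-10)|/|n| = 10/15 = 2/3.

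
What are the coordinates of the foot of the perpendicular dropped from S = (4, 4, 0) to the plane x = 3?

The perpendicular from S has direction n = (1, 0, 0): r = (4, 4, 0) + μ(1, 0, 0).
Substitute into the plane: n·(S + μn) = 3 gives 4 + 1μ = 3, so μ = -1.
Foot = (4, 4, 0) + (-1)·(1, 0, 0) = (3, 4, 0).

(3, 4, 0)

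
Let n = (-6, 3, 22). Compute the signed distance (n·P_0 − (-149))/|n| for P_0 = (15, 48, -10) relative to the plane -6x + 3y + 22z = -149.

-17/23

n·P_0 − (-149) = -17.
|n| = 23, so the signed distance is -17/23.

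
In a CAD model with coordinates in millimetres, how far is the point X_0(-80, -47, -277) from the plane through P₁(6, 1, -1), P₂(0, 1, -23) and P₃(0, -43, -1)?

4

P₁P₂ = (-6, 0, -22) and P₁P₃ = (-6, -44, 0), so a normal is n = P₁P₂ × P₁P₃ = (-968, 132, 264).
Then n·(-80, -47, -277) - (-5940) = 4048.
|n| = √(937024 + 17424 + 69696) = 1012, so the distance is |4048|/1012 = 4.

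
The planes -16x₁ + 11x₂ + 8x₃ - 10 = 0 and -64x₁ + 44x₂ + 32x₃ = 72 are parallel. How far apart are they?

Divide the second equation by 4 to match normals: -16x₁ + 11x₂ + 8x₃ = 18.
With common normal n = (-16, 11, 8) (|n| = 21), the distance is |10 − 18|/|n| = 8/21.

8/21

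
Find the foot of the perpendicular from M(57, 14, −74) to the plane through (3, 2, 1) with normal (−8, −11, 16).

(25, -30, -10)

n = (−8, −11, 16), |n|² = 441, and n·M − (-30) = -1764.
t = -1764/441 = -4, so the foot is M − t·n = (57, 14, −74) − (-4)·(−8, −11, 16) = (25, −30, −10).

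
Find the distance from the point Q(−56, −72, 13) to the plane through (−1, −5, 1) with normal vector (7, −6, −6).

The plane has equation n·(r − (−1, −5, 1)) = 0, i.e. n·r = 17.
n = (7, −6, −6); n·P − 17 = -55; |n| = 11; distance = 55/11 = 5.

5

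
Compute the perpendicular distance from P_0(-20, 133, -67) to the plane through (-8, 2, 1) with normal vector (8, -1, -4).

5

The plane has equation n·(r − (-8, 2, 1)) = 0, i.e. n·r = -70.
Then n·(-20, 133, -67) - (-70) = 45.
|n| = √(64 + 1 + 16) = 9, so the distance is |45|/9 = 5.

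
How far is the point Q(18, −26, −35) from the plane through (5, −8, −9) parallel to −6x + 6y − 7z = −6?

4/11

Parallel planes share the normal n = (−6, 6, −7); since (5, −8, −9) lies on the plane, its equation is −6x + 6y − 7z = -15.
Then n·(18, −26, −35) − (−15) = −4.
|n| = √(36 + 36 + 49) = 11, so the distance is |-4|/11 = 4/11.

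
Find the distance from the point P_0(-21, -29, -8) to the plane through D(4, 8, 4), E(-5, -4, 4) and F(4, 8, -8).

11/5

DE = (-9, -12, 0) and DF = (0, 0, -12), so a normal is n = DE × DF = (144, -108, 0).
n = (144, -108, 0); n·P − (-288) = 396; |n| = 180; distance = 396/180 = 11/5.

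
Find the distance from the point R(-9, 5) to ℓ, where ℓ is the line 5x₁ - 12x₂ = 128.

233/13

d = |5·(-9) + (-12)·5 − 128| / √(25 + 144) = |-233|/13 = 233/13.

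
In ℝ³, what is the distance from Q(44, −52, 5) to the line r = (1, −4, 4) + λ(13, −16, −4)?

Direction vector d = (13, −16, −4).
AP = (43, −48, 1); AP·d = 1323, |AP|² = 4154, |d|² = 441.
distance² = |AP|² − (AP·d)²/|d|² = 4154 − 1750329/441 = 185, so the distance is √185.

√185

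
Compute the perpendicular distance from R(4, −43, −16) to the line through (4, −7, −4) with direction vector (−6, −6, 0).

6√22

Direction vector d = (−6, −6, 0).
AP = (0, −36, −12); AP·d = 216, |AP|² = 1440, |d|² = 72.
distance² = |AP|² − (AP·d)²/|d|² = 1440 − 46656/72 = 792, so the distance is 6√22.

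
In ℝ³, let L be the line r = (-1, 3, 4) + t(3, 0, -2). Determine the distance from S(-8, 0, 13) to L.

√22

Direction vector d = (3, 0, -2).
AP = (-7, -3, 9), and AP × d = (6, 13, 9).
|AP × d|² = 286 and |d|² = 13, so the distance is √(286/13) = √22.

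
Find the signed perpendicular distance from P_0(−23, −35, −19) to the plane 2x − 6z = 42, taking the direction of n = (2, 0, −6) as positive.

n·P_0 − 42 = 26.
|n| = 2√10, so the signed distance is 13√10/10.

13√10/10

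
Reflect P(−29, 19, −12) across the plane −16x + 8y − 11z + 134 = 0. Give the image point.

(35, -13, 32)

With n = (−16, 8, −11), the signed offset is (n·P − (-134))/|n|² = 882/441 = 2.
P' = P − 2t·n = (−29, 19, −12) − 4·(−16, 8, −11) = (35, −13, 32).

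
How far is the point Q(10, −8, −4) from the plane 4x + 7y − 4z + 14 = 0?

Normal vector n = (4, 7, −4), and n·(10, −8, −4) − (−14) = 14.
|n| = √(16 + 49 + 16) = 9, so the distance is |14|/9 = 14/9.

14/9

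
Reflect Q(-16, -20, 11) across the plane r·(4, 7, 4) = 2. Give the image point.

(0, 8, 27)

n = (4, 7, 4), |n|² = 81, n·Q − 2 = -162, so t = -162/81 = -2.
Foot F = Q − (-2)·n = (-8, -6, 19); the reflection is 2F − Q = (0, 8, 27).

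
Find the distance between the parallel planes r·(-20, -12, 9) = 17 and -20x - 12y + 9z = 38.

With common normal n = (-20, -12, 9) (|n| = 25), the distance is |17 − 38|/|n| = 21/25.

21/25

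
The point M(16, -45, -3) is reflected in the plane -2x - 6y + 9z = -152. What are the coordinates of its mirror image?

(28, -9, -57)

n = (-2, -6, 9), |n|² = 121, n·M − (-152) = 363, so t = 363/121 = 3.
Foot F = M − 3·n = (22, -27, -30); the reflection is 2F − M = (28, -9, -57).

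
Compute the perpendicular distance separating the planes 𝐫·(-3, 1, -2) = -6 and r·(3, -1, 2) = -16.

11√14/7

Divide the second equation by -1 to match normals: -3x₁ + x₂ - 2x₃ = 16.
With common normal n = (-3, 1, -2) (|n| = √14), the distance is |(-6) − 16|/|n| = 22/√14.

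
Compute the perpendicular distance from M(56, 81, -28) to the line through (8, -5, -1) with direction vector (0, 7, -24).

Direction vector d = (0, 7, -24).
AP = (48, 86, -27); AP·d = 1250, |AP|² = 10429, |d|² = 625.
distance² = |AP|² − (AP·d)²/|d|² = 10429 − 1562500/625 = 7929, so the distance is 3√881.

3√881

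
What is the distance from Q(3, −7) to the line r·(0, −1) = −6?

13

d = |0·3 + (-1)·(-7) − (-6)| / √(0 + 1) = |13|/1 = 13.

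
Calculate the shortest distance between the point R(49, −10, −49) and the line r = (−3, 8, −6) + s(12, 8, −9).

Direction vector d = (12, 8, −9).
AP = (52, −18, −43), and AP × d = (506, −48, 632).
|AP × d|² = 657764 and |d|² = 289, so the distance is √(657764/289) = √2276 = 2√569.

2√569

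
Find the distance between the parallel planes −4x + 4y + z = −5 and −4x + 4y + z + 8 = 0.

3/√33

With common normal n = (−4, 4, 1) (|n| = √33), the distance is |(-5) − (-8)|/|n| = 3/√33 = √33/11.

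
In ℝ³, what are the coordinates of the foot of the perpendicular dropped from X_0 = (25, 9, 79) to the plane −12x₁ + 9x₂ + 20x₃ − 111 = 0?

(49, -9, 39)

The perpendicular from X_0 has direction n = (−12, 9, 20): r = (25, 9, 79) + t(−12, 9, 20).
Substitute into the plane: n·(X_0 + tn) = 111 gives 1361 + 625t = 111, so t = -2.
Foot = (25, 9, 79) + (-2)·(−12, 9, 20) = (49, −9, 39).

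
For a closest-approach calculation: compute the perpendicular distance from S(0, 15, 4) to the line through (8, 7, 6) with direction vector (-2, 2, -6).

2√22

Direction vector d = (-2, 2, -6).
AP = (-8, 8, -2), and AP × d = (-44, -44, 0).
|AP × d|² = 3872 and |d|² = 44, so the distance is √(3872/44) = √88 = 2√22.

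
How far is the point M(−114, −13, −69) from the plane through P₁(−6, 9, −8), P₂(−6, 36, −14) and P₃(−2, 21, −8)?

P₁P₂ = (0, 27, −6) and P₁P₃ = (4, 12, 0), so a normal is n = P₁P₂ × P₁P₃ = (72, −24, −108).
Then n·(−114, −13, −69) − 216 = −660.
|n| = √(5184 + 576 + 11664) = 132, so the distance is |-660|/132 = 5.

5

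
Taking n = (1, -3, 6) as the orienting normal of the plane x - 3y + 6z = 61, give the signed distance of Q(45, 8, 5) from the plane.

-5√46/23

n·Q − 61 = -10.
|n| = √46, so the signed distance is -5√46/23.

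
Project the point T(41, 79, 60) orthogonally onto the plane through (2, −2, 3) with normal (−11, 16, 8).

(74, 31, 36)

n = (−11, 16, 8), |n|² = 441, and n·T − (-30) = 1323.
t = 1323/441 = 3, so the foot is T − t·n = (41, 79, 60) − 3·(−11, 16, 8) = (74, 31, 36).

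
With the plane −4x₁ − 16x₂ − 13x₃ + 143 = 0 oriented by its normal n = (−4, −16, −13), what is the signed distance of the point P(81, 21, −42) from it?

n·P − (-143) = 29.
|n| = 21, so the signed distance is 29/21.

29/21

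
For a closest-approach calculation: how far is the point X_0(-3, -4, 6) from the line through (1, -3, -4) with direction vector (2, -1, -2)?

6

Direction vector d = (2, -1, -2).
AP = (-4, -1, 10), and AP × d = (12, 12, 6).
|AP × d|² = 324 and |d|² = 9, so the distance is √(324/9) = √36 = 6.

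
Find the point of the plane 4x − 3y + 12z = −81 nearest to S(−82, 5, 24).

n = (4, −3, 12), |n|² = 169, and n·S − (-81) = 26.
t = 26/169 = 2/13, so the foot is S − t·n = (−82, 5, 24) − (2/13)·(4, −3, 12) = (−1074/13, 71/13, 288/13).

(-1074/13, 71/13, 288/13)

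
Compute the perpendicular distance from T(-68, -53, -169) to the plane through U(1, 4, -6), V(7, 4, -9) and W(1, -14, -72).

3

UV = (6, 0, -3) and UW = (0, -18, -66), so a normal is n = UV × UW = (-54, 396, -108).
Then n·(-68, -53, -169) - 2178 = -1242.
|n| = √(2916 + 156816 + 11664) = 414, so the distance is |-1242|/414 = 3.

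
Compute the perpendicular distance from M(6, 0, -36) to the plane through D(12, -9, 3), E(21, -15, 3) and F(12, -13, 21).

DE = (9, -6, 0) and DF = (0, -4, 18), so a normal is n = DE × DF = (-108, -162, -36).
Then n·(6, 0, -36) - 54 = 594.
|n| = √(11664 + 26244 + 1296) = 198, so the distance is |594|/198 = 3.

3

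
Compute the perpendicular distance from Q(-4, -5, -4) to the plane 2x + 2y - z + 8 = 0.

2

Normal vector n = (2, 2, -1), and n·(-4, -5, -4) - (-8) = -6.
|n| = √(4 + 4 + 1) = 3, so the distance is |-6|/3 = 2.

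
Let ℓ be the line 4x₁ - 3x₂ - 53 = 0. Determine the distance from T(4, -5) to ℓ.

22/5

d = |4·4 + (-3)·(-5) − 53| / √(16 + 9) = |-22|/5 = 22/5.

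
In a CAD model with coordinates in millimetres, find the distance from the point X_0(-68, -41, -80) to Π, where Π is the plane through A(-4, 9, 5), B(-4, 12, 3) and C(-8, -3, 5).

AB = (0, 3, -2) and AC = (-4, -12, 0), so a normal is n = AB × AC = (-24, 8, 12).
Then n·(-68, -41, -80) - 228 = 116.
|n| = √(576 + 64 + 144) = 28, so the distance is |116|/28 = 29/7.

29/7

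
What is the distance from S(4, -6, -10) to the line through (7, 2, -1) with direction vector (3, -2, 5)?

2√29

Direction vector d = (3, -2, 5).
AP = (-3, -8, -9), and AP × d = (-58, -12, 30).
|AP × d|² = 4408 and |d|² = 38, so the distance is √(4408/38) = √116 = 2√29.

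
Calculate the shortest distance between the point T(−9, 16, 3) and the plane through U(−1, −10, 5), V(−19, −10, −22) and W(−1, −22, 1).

UV = (−18, 0, −27) and UW = (0, −12, −4), so a normal is n = UV × UW = (−324, −72, 216).
d = |(-324)·(-9) + (-72)·16 + 216·3 − 2124| / √(104976 + 5184 + 46656) = |288| / 396 = 8/11.

8/11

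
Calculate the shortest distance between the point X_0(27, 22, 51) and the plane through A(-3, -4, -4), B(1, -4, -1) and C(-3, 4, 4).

26/√41

AB = (4, 0, 3) and AC = (0, 8, 8), so a normal is n = AB × AC = (-24, -32, 32).
Then n·(27, 22, 51) - 72 = 208.
|n| = √(576 + 1024 + 1024) = 8√41, so the distance is |208|/(8√41) = 26√41/41.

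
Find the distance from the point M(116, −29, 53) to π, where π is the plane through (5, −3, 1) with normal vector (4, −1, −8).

The plane has equation n·(r − (5, −3, 1)) = 0, i.e. n·r = 15.
d = |4·116 + (-1)·(-29) + (-8)·53 − 15| / √(16 + 1 + 64) = |54| / 9 = 6.

6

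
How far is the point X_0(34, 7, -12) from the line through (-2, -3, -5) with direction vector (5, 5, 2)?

Direction vector d = (5, 5, 2).
AP = (36, 10, -7), and AP × d = (55, -107, 130).
|AP × d|² = 31374 and |d|² = 54, so the distance is √(31374/54) = √581.

√581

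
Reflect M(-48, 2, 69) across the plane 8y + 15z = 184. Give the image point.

(-48, -46, -21)

With n = (0, 8, 15), the signed offset is (n·M − 184)/|n|² = 867/289 = 3.
M' = M − 2t·n = (-48, 2, 69) − 6·(0, 8, 15) = (-48, -46, -21).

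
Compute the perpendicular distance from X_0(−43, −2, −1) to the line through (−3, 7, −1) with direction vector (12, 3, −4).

Direction vector d = (12, 3, −4).
AP = (−40, −9, 0); AP·d = -507, |AP|² = 1681, |d|² = 169.
distance² = |AP|² − (AP·d)²/|d|² = 1681 − 257049/169 = 160, so the distance is 4√10.

4√10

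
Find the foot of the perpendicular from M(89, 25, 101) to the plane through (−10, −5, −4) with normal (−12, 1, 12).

The perpendicular from M has direction n = (−12, 1, 12): r = (89, 25, 101) + t(−12, 1, 12).
Substitute into the plane: n·(M + tn) = 67 gives 169 + 289t = 67, so t = -6/17.
Foot = (89, 25, 101) + (-6/17)·(−12, 1, 12) = (1585/17, 419/17, 1645/17).

(1585/17, 419/17, 1645/17)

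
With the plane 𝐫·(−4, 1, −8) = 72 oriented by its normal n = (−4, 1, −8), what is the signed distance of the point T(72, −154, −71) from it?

6

n·T − 72 = 54.
|n| = 9, so the signed distance is 54/9 = 6.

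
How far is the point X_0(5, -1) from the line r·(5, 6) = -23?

d = |5·5 + 6·(-1) − (-23)| / √(25 + 36) = |42|/√61 = 42√61/61.

42√61/61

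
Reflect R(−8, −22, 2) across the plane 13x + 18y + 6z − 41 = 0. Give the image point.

(18, 14, 14)

With n = (13, 18, 6), the signed offset is (n·R − 41)/|n|² = -529/529 = -1.
R' = R − 2t·n = (−8, −22, 2) − (-2)·(13, 18, 6) = (18, 14, 14).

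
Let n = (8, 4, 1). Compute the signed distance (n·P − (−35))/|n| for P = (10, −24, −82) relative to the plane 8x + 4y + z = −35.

-7

n·P − (-35) = -63.
|n| = 9, so the signed distance is -63/9 = -7.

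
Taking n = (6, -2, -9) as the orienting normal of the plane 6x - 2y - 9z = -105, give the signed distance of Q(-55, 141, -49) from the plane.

n·Q − (-105) = -66.
|n| = 11, so the signed distance is -66/11 = -6.

-6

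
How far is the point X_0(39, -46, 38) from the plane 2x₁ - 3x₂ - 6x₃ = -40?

d = |2·39 + (-3)·(-46) + (-6)·38 − (-40)| / √(4 + 9 + 36) = |28| / 7 = 4.

4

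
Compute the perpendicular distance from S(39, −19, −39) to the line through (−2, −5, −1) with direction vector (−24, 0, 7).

Direction vector d = (−24, 0, 7).
AP = (41, −14, −38), and AP × d = (−98, 625, −336).
|AP × d|² = 513125 and |d|² = 625, so the distance is √(513125/625) = √821.

√821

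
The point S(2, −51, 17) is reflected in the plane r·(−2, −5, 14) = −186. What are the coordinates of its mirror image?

With n = (−2, −5, 14), the signed offset is (n·S − (-186))/|n|² = 675/225 = 3.
S' = S − 2t·n = (2, −51, 17) − 6·(−2, −5, 14) = (14, −21, −67).

(14, -21, -67)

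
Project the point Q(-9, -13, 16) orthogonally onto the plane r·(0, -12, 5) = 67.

The perpendicular from Q has direction n = (0, -12, 5): r = (-9, -13, 16) + λ(0, -12, 5).
Substitute into the plane: n·(Q + λn) = 67 gives 236 + 169λ = 67, so λ = -1.
Foot = (-9, -13, 16) + (-1)·(0, -12, 5) = (-9, -1, 11).

(-9, -1, 11)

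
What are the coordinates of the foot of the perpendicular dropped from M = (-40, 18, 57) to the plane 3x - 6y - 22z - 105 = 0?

(-31, 0, -9)

The perpendicular from M has direction n = (3, -6, -22): r = (-40, 18, 57) + λ(3, -6, -22).
Substitute into the plane: n·(M + λn) = 105 gives -1482 + 529λ = 105, so λ = 3.
Foot = (-40, 18, 57) + 3·(3, -6, -22) = (-31, 0, -9).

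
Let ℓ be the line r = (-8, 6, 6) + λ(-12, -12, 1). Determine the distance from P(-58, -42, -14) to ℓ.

Direction vector d = (-12, -12, 1).
AP = (-50, -48, -20); AP·d = 1156, |AP|² = 5204, |d|² = 289.
distance² = |AP|² − (AP·d)²/|d|² = 5204 − 1336336/289 = 580, so the distance is 2√145.

2√145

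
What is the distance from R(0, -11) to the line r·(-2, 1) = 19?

The normal to the line is n = (-2, 1) with |n| = √5.
|n·R − 19| = |-11 − 19| = 30, so the distance is 30/√5 = 6√5.

6√5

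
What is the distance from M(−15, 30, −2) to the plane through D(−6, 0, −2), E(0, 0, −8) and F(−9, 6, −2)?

4

DE = (6, 0, −6) and DF = (−3, 6, 0), so a normal is n = DE × DF = (36, 18, 36).
Then n·(−15, 30, −2) − (−288) = 216.
|n| = √(1296 + 324 + 1296) = 54, so the distance is |216|/54 = 4.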